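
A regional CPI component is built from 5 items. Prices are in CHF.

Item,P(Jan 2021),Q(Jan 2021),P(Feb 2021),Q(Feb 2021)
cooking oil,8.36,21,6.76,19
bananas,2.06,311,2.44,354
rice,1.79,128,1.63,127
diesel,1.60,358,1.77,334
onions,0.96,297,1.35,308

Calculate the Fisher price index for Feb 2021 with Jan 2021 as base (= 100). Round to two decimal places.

113.03

Laspeyres component (base-period weights):
ΣP(Feb 2021)Q(Jan 2021) = 6.76×21 + 2.44×311 + 1.63×128 + 1.77×358 + 1.35×297 = 141.96 + 758.84 + 208.64 + 633.66 + 400.95 = 2144.05
ΣP(Jan 2021)Q(Jan 2021) = 8.36×21 + 2.06×311 + 1.79×128 + 1.60×358 + 0.96×297 = 175.56 + 640.66 + 229.12 + 572.8 + 285.12 = 1903.26
L = 2144.05 / 1903.26 × 100 = 112.6515
Paasche component (current-period weights):
ΣP(Feb 2021)Q(Feb 2021) = 6.76×19 + 2.44×354 + 1.63×127 + 1.77×334 + 1.35×308 = 128.44 + 863.76 + 207.01 + 591.18 + 415.8 = 2206.19
ΣP(Jan 2021)Q(Feb 2021) = 8.36×19 + 2.06×354 + 1.79×127 + 1.60×334 + 0.96×308 = 158.84 + 729.24 + 227.33 + 534.4 + 295.68 = 1945.49
P = 2206.19 / 1945.49 × 100 = 113.4002
Fisher = √(L × P) = √(112.6515 × 113.4002) = 113.0252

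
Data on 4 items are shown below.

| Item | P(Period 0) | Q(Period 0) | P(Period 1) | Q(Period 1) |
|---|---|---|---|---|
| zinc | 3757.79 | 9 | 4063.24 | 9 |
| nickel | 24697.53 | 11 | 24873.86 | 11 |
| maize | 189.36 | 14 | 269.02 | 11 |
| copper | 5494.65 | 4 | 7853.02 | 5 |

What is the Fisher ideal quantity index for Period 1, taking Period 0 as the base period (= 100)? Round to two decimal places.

101.77

Laspeyres component (base-period weights):
ΣP(Period 0)Q(Period 1) = 3757.79×9 + 24697.53×11 + 189.36×11 + 5494.65×5 = 33820.11 + 271672.83 + 2082.96 + 27473.25 = 335049.15
ΣP(Period 0)Q(Period 0) = 3757.79×9 + 24697.53×11 + 189.36×14 + 5494.65×4 = 33820.11 + 271672.83 + 2651.04 + 21978.6 = 330122.58
L = 335049.15 / 330122.58 × 100 = 101.4923
Paasche component (current-period weights):
ΣP(Period 1)Q(Period 1) = 4063.24×9 + 24873.86×11 + 269.02×11 + 7853.02×5 = 36569.16 + 273612.46 + 2959.22 + 39265.1 = 352405.94
ΣP(Period 1)Q(Period 0) = 4063.24×9 + 24873.86×11 + 269.02×14 + 7853.02×4 = 36569.16 + 273612.46 + 3766.28 + 31412.08 = 345359.98
P = 352405.94 / 345359.98 × 100 = 102.0402
Fisher = √(L × P) = √(101.4923 × 102.0402) = 101.7659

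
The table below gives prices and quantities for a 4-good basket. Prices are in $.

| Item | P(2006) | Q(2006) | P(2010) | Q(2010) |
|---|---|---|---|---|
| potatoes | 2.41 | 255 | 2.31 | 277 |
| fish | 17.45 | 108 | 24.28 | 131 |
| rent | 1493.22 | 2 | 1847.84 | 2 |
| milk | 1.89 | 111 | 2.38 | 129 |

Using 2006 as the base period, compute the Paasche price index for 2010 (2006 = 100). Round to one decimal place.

126.5

Paasche price index uses current-period quantities as weights.
ΣP(2010)·Q(2010) = 2.31×277 + 24.28×131 + 1847.84×2 + 2.38×129 = 639.87 + 3180.68 + 3695.68 + 307.02 = 7823.25
ΣP(2006)·Q(2010) = 2.41×277 + 17.45×131 + 1493.22×2 + 1.89×129 = 667.57 + 2285.95 + 2986.44 + 243.81 = 6183.77
Index = 7823.25 / 6183.77 × 100 = 126.5126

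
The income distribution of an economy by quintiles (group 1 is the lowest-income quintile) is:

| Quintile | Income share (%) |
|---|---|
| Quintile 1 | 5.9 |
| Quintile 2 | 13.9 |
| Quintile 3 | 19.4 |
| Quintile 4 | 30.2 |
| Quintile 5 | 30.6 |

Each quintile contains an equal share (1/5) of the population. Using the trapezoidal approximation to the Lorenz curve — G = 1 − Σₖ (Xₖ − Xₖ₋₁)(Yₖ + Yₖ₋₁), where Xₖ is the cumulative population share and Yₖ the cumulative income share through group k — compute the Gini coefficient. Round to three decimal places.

0.263

Cumulative income shares Yₖ: 0.0590, 0.1980, 0.3920, 0.6940, 1.0000
Σ (Xₖ−Xₖ₋₁)(Yₖ+Yₖ₋₁) = (1/5)(0.0590+0.0000) + (1/5)(0.1980+0.0590) + (1/5)(0.3920+0.1980) + (1/5)(0.6940+0.3920) + (1/5)(1.0000+0.6940)
  = 0.0118 + 0.0514 + 0.1180 + 0.2172 + 0.3388 = 0.7372
G = 1 − 0.7372 = 0.2628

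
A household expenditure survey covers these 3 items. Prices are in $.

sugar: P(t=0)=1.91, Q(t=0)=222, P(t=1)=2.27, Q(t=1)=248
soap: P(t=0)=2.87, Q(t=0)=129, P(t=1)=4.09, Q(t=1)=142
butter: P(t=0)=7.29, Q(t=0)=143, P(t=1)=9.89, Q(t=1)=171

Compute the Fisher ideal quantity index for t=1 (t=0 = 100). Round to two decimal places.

Laspeyres component (base-period weights):
ΣP(t=0)Q(t=1) = 1.91×248 + 2.87×142 + 7.29×171 = 473.68 + 407.54 + 1246.59 = 2127.81
ΣP(t=0)Q(t=0) = 1.91×222 + 2.87×129 + 7.29×143 = 424.02 + 370.23 + 1042.47 = 1836.72
L = 2127.81 / 1836.72 × 100 = 115.8484
Paasche component (current-period weights):
ΣP(t=1)Q(t=1) = 2.27×248 + 4.09×142 + 9.89×171 = 562.96 + 580.78 + 1691.19 = 2834.93
ΣP(t=1)Q(t=0) = 2.27×222 + 4.09×129 + 9.89×143 = 503.94 + 527.61 + 1414.27 = 2445.82
P = 2834.93 / 2445.82 × 100 = 115.9092
Fisher = √(L × P) = √(115.8484 × 115.9092) = 115.8788

115.88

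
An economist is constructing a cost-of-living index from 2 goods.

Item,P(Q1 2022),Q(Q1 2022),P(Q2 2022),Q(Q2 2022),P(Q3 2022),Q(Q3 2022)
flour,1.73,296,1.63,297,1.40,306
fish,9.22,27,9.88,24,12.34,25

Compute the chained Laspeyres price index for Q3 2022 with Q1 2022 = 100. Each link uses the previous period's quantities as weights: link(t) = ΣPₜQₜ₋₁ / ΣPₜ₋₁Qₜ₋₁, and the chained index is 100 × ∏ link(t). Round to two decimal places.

97.19

Link Q1 2022→Q2 2022:
ΣP(Q2 2022)Q(Q1 2022) = 1.63×296 + 9.88×27 = 482.48 + 266.76 = 749.24
ΣP(Q1 2022)Q(Q1 2022) = 1.73×296 + 9.22×27 = 512.08 + 248.94 = 761.02
link = 749.24/761.02 = 0.984521
Link Q2 2022→Q3 2022:
ΣP(Q3 2022)Q(Q2 2022) = 1.40×297 + 12.34×24 = 415.8 + 296.16 = 711.96
ΣP(Q2 2022)Q(Q2 2022) = 1.63×297 + 9.88×24 = 484.11 + 237.12 = 721.23
link = 711.96/721.23 = 0.987147
Chained index = 100 × 0.984521 × 0.987147 = 97.1867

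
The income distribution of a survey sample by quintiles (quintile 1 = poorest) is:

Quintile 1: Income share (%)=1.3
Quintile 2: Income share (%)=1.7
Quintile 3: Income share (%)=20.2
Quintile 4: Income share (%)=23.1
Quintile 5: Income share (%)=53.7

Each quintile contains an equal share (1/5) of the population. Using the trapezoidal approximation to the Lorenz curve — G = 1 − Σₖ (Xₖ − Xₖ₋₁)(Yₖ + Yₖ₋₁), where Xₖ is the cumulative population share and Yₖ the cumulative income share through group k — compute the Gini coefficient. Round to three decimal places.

0.505

Cumulative income shares Yₖ: 0.0130, 0.0300, 0.2320, 0.4630, 1.0000
Σ (Xₖ−Xₖ₋₁)(Yₖ+Yₖ₋₁) = (1/5)(0.0130+0.0000) + (1/5)(0.0300+0.0130) + (1/5)(0.2320+0.0300) + (1/5)(0.4630+0.2320) + (1/5)(1.0000+0.4630)
  = 0.0026 + 0.0086 + 0.0524 + 0.1390 + 0.2926 = 0.4952
G = 1 − 0.4952 = 0.5048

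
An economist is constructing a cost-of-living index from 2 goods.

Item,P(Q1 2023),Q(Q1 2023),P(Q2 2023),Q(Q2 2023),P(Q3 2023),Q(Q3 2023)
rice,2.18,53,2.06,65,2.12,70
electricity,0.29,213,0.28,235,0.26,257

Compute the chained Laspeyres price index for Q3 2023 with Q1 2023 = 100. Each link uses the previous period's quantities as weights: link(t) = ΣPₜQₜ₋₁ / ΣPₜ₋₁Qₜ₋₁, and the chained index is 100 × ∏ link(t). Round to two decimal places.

94.83

Link Q1 2023→Q2 2023:
ΣP(Q2 2023)Q(Q1 2023) = 2.06×53 + 0.28×213 = 109.18 + 59.64 = 168.82
ΣP(Q1 2023)Q(Q1 2023) = 2.18×53 + 0.29×213 = 115.54 + 61.77 = 177.31
link = 168.82/177.31 = 0.952118
Link Q2 2023→Q3 2023:
ΣP(Q3 2023)Q(Q2 2023) = 2.12×65 + 0.26×235 = 137.8 + 61.1 = 198.9
ΣP(Q2 2023)Q(Q2 2023) = 2.06×65 + 0.28×235 = 133.9 + 65.8 = 199.7
link = 198.9/199.7 = 0.995994
Chained index = 100 × 0.952118 × 0.995994 = 94.8304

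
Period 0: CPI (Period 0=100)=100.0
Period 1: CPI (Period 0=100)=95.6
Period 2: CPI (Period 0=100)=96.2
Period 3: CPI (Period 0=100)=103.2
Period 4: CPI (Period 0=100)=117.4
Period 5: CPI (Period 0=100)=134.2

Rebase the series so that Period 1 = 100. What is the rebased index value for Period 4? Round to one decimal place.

Rebased(Period 4) = 117.4 / 95.6 × 100 = 122.8033

122.8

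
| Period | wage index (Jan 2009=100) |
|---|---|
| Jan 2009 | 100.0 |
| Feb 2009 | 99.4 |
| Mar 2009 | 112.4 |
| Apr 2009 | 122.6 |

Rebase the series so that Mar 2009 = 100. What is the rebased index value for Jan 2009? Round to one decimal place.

89.0

Rebased(Jan 2009) = 100.0 / 112.4 × 100 = 88.9680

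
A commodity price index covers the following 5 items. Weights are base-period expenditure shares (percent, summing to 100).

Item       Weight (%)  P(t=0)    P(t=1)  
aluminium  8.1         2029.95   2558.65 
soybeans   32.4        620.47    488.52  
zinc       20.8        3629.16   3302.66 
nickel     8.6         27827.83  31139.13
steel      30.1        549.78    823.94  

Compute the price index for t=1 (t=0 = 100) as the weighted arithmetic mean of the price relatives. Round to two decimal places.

aluminium: 8.1 × (2558.65/2029.95) = 8.1 × 1.260450 = 10.2096
soybeans: 32.4 × (488.52/620.47) = 32.4 × 0.787339 = 25.5098
zinc: 20.8 × (3302.66/3629.16) = 20.8 × 0.910034 = 18.9287
nickel: 8.6 × (31139.13/27827.83) = 8.6 × 1.118992 = 9.6233
steel: 30.1 × (823.94/549.78) = 30.1 × 1.498672 = 45.1100
Index = Σ wᵢ·(p₁ᵢ/p₀ᵢ) = 10.2096 + 25.5098 + 18.9287 + 9.6233 + 45.1100 = 109.3815

109.38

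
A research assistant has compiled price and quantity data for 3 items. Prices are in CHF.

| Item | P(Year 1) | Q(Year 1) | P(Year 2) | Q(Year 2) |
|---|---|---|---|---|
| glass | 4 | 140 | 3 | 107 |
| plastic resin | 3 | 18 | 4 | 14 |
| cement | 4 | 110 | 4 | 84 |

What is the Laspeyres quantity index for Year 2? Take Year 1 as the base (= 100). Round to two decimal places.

76.47

Laspeyres quantity index uses base-period prices as weights.
ΣP(Year 1)·Q(Year 2) = 4×107 + 3×14 + 4×84 = 428 + 42 + 336 = 806
ΣP(Year 1)·Q(Year 1) = 4×140 + 3×18 + 4×110 = 560 + 54 + 440 = 1054
Index = 806 / 1054 × 100 = 76.4706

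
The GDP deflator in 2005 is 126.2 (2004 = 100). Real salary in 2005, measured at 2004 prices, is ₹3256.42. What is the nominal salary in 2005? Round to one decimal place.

Nominal = Real × (Index/100) = 3256.42 × (126.2/100)
        = 3256.42 × 1.262 = 4109.6020

4109.6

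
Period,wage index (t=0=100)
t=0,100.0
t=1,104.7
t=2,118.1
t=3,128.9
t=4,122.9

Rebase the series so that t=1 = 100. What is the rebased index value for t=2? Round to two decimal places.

112.80

Rebased(t=2) = 118.1 / 104.7 × 100 = 112.7985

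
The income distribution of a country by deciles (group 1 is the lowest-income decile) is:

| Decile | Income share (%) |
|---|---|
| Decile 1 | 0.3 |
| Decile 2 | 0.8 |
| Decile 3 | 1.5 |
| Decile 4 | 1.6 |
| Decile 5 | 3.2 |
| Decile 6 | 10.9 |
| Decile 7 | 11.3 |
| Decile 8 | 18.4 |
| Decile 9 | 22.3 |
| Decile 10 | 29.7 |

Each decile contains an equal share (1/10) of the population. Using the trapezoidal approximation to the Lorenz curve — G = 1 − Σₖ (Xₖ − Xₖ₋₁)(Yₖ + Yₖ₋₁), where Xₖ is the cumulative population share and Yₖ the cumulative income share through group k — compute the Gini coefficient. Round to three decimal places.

0.536

Cumulative income shares Yₖ: 0.0030, 0.0110, 0.0260, 0.0420, 0.0740, 0.1830, 0.2960, 0.4800, 0.7030, 1.0000
Σ (Xₖ−Xₖ₋₁)(Yₖ+Yₖ₋₁) = (1/10)(0.0030+0.0000) + (1/10)(0.0110+0.0030) + (1/10)(0.0260+0.0110) + (1/10)(0.0420+0.0260) + (1/10)(0.0740+0.0420) + (1/10)(0.1830+0.0740) + (1/10)(0.2960+0.1830) + (1/10)(0.4800+0.2960) + (1/10)(0.7030+0.4800) + (1/10)(1.0000+0.7030)
  = 0.0003 + 0.0014 + 0.0037 + 0.0068 + 0.0116 + 0.0257 + 0.0479 + 0.0776 + 0.1183 + 0.1703 = 0.4636
G = 1 − 0.4636 = 0.5364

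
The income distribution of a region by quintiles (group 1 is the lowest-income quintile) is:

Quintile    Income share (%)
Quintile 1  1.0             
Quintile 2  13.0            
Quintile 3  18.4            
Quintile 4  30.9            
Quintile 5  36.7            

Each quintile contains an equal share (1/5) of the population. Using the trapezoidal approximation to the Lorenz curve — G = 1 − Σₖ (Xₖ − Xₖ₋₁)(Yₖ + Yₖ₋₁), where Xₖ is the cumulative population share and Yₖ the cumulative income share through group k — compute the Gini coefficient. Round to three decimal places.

0.357

Cumulative income shares Yₖ: 0.0100, 0.1400, 0.3240, 0.6330, 1.0000
Σ (Xₖ−Xₖ₋₁)(Yₖ+Yₖ₋₁) = (1/5)(0.0100+0.0000) + (1/5)(0.1400+0.0100) + (1/5)(0.3240+0.1400) + (1/5)(0.6330+0.3240) + (1/5)(1.0000+0.6330)
  = 0.0020 + 0.0300 + 0.0928 + 0.1914 + 0.3266 = 0.6428
G = 1 − 0.6428 = 0.3572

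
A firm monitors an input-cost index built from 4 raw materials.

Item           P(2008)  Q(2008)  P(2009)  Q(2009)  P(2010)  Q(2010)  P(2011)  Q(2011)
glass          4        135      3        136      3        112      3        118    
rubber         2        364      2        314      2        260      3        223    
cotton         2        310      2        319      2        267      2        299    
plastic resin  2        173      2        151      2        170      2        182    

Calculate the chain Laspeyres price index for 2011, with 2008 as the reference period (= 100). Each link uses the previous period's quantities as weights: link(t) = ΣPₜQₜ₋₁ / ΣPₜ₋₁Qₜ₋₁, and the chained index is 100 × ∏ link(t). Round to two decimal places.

Link 2008→2009:
ΣP(2009)Q(2008) = 3×135 + 2×364 + 2×310 + 2×173 = 405 + 728 + 620 + 346 = 2099
ΣP(2008)Q(2008) = 4×135 + 2×364 + 2×310 + 2×173 = 540 + 728 + 620 + 346 = 2234
link = 2099/2234 = 0.939570
Link 2009→2010:
ΣP(2010)Q(2009) = 3×136 + 2×314 + 2×319 + 2×151 = 408 + 628 + 638 + 302 = 1976
ΣP(2009)Q(2009) = 3×136 + 2×314 + 2×319 + 2×151 = 408 + 628 + 638 + 302 = 1976
link = 1976/1976 = 1.000000
Link 2010→2011:
ΣP(2011)Q(2010) = 3×112 + 3×260 + 2×267 + 2×170 = 336 + 780 + 534 + 340 = 1990
ΣP(2010)Q(2010) = 3×112 + 2×260 + 2×267 + 2×170 = 336 + 520 + 534 + 340 = 1730
link = 1990/1730 = 1.150289
Chained index = 100 × 0.939570 × 1.000000 × 1.150289 = 108.0777

108.08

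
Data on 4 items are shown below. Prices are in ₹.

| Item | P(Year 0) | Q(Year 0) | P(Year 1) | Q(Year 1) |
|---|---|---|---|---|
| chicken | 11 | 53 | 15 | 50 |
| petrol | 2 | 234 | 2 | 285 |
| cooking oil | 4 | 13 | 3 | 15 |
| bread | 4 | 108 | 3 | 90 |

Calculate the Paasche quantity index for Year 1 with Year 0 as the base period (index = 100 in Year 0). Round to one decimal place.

100.6

Paasche quantity index uses current-period prices as weights.
ΣP(Year 1)·Q(Year 1) = 15×50 + 2×285 + 3×15 + 3×90 = 750 + 570 + 45 + 270 = 1635
ΣP(Year 1)·Q(Year 0) = 15×53 + 2×234 + 3×13 + 3×108 = 795 + 468 + 39 + 324 = 1626
Index = 1635 / 1626 × 100 = 100.5535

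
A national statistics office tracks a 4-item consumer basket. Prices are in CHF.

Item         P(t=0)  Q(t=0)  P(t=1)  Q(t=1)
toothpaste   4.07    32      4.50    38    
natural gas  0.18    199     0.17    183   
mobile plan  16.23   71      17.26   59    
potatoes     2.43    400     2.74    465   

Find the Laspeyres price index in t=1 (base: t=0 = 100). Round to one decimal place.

Laspeyres price index uses base-period quantities as weights.
ΣP(t=1)·Q(t=0) = 4.50×32 + 0.17×199 + 17.26×71 + 2.74×400 = 144 + 33.83 + 1225.46 + 1096 = 2499.29
ΣP(t=0)·Q(t=0) = 4.07×32 + 0.18×199 + 16.23×71 + 2.43×400 = 130.24 + 35.82 + 1152.33 + 972 = 2290.39
Index = 2499.29 / 2290.39 × 100 = 109.1207

109.1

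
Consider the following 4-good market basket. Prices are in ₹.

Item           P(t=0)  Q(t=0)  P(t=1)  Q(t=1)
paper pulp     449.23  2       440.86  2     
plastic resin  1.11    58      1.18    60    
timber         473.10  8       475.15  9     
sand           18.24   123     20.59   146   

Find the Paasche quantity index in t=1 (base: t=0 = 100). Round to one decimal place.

113.1

Paasche quantity index uses current-period prices as weights.
ΣP(t=1)·Q(t=1) = 440.86×2 + 1.18×60 + 475.15×9 + 20.59×146 = 881.72 + 70.8 + 4276.35 + 3006.14 = 8235.01
ΣP(t=1)·Q(t=0) = 440.86×2 + 1.18×58 + 475.15×8 + 20.59×123 = 881.72 + 68.44 + 3801.2 + 2532.57 = 7283.93
Index = 8235.01 / 7283.93 × 100 = 113.0572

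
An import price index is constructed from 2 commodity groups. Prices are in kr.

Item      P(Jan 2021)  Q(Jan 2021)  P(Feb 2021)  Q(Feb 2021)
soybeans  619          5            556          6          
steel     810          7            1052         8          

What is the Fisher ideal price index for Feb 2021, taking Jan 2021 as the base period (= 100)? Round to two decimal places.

115.51

Laspeyres component (base-period weights):
ΣP(Feb 2021)Q(Jan 2021) = 556×5 + 1052×7 = 2780 + 7364 = 10144
ΣP(Jan 2021)Q(Jan 2021) = 619×5 + 810×7 = 3095 + 5670 = 8765
L = 10144 / 8765 × 100 = 115.7330
Paasche component (current-period weights):
ΣP(Feb 2021)Q(Feb 2021) = 556×6 + 1052×8 = 3336 + 8416 = 11752
ΣP(Jan 2021)Q(Feb 2021) = 619×6 + 810×8 = 3714 + 6480 = 10194
P = 11752 / 10194 × 100 = 115.2835
Fisher = √(L × P) = √(115.7330 × 115.2835) = 115.5080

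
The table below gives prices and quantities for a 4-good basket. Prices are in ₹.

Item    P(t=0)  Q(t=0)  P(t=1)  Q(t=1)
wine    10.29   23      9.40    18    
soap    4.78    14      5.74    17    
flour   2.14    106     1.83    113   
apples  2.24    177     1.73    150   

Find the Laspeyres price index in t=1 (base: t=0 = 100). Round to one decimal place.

Laspeyres price index uses base-period quantities as weights.
ΣP(t=1)·Q(t=0) = 9.40×23 + 5.74×14 + 1.83×106 + 1.73×177 = 216.2 + 80.36 + 193.98 + 306.21 = 796.75
ΣP(t=0)·Q(t=0) = 10.29×23 + 4.78×14 + 2.14×106 + 2.24×177 = 236.67 + 66.92 + 226.84 + 396.48 = 926.91
Index = 796.75 / 926.91 × 100 = 85.9576

86.0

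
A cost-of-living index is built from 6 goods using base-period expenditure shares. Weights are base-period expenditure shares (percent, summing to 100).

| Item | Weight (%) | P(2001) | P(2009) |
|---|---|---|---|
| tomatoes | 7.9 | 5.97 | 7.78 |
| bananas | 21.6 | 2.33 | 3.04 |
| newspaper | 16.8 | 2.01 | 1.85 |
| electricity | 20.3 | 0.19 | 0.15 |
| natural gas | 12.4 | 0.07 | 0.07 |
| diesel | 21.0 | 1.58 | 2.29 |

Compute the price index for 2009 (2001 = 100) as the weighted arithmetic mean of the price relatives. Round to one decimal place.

112.8

tomatoes: 7.9 × (7.78/5.97) = 7.9 × 1.303183 = 10.2951
bananas: 21.6 × (3.04/2.33) = 21.6 × 1.304721 = 28.1820
newspaper: 16.8 × (1.85/2.01) = 16.8 × 0.920398 = 15.4627
electricity: 20.3 × (0.15/0.19) = 20.3 × 0.789474 = 16.0263
natural gas: 12.4 × (0.07/0.07) = 12.4 × 1.000000 = 12.4000
diesel: 21.0 × (2.29/1.58) = 21.0 × 1.449367 = 30.4367
Index = Σ wᵢ·(p₁ᵢ/p₀ᵢ) = 10.2951 + 28.1820 + 15.4627 + 16.0263 + 12.4000 + 30.4367 = 112.8028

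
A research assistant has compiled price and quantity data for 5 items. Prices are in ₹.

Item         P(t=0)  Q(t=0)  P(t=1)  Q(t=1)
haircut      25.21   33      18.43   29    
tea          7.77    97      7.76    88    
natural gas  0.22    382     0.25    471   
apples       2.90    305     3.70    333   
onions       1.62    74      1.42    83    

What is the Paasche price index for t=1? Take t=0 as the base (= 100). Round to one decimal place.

Paasche price index uses current-period quantities as weights.
ΣP(t=1)·Q(t=1) = 18.43×29 + 7.76×88 + 0.25×471 + 3.70×333 + 1.42×83 = 534.47 + 682.88 + 117.75 + 1232.1 + 117.86 = 2685.06
ΣP(t=0)·Q(t=1) = 25.21×29 + 7.77×88 + 0.22×471 + 2.90×333 + 1.62×83 = 731.09 + 683.76 + 103.62 + 965.7 + 134.46 = 2618.63
Index = 2685.06 / 2618.63 × 100 = 102.5368

102.5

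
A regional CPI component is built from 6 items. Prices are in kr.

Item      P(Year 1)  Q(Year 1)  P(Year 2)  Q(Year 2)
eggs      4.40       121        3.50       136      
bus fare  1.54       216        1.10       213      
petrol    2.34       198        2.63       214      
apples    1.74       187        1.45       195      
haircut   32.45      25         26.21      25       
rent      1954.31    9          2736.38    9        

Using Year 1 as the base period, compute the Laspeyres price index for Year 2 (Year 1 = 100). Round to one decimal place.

Laspeyres price index uses base-period quantities as weights.
ΣP(Year 2)·Q(Year 1) = 3.50×121 + 1.10×216 + 2.63×198 + 1.45×187 + 26.21×25 + 2736.38×9 = 423.5 + 237.6 + 520.74 + 271.15 + 655.25 + 24627.42 = 26735.66
ΣP(Year 1)·Q(Year 1) = 4.40×121 + 1.54×216 + 2.34×198 + 1.74×187 + 32.45×25 + 1954.31×9 = 532.4 + 332.64 + 463.32 + 325.38 + 811.25 + 17588.79 = 20053.78
Index = 26735.66 / 20053.78 × 100 = 133.3198

133.3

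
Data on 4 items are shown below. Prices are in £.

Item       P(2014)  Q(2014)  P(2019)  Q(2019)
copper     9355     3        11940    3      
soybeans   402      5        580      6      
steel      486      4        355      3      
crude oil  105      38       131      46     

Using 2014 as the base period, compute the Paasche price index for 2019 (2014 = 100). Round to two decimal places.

Paasche price index uses current-period quantities as weights.
ΣP(2019)·Q(2019) = 11940×3 + 580×6 + 355×3 + 131×46 = 35820 + 3480 + 1065 + 6026 = 46391
ΣP(2014)·Q(2019) = 9355×3 + 402×6 + 486×3 + 105×46 = 28065 + 2412 + 1458 + 4830 = 36765
Index = 46391 / 36765 × 100 = 126.1825

126.18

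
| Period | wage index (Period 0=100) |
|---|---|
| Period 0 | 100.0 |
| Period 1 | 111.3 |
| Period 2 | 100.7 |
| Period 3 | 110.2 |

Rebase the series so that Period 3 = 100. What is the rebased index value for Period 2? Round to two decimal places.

91.38

Rebased(Period 2) = 100.7 / 110.2 × 100 = 91.3793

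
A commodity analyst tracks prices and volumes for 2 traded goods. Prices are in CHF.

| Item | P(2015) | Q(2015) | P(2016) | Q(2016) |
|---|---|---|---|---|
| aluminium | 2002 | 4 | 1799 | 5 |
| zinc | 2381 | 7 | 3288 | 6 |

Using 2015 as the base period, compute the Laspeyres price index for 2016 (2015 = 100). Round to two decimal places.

122.44

Laspeyres price index uses base-period quantities as weights.
ΣP(2016)·Q(2015) = 1799×4 + 3288×7 = 7196 + 23016 = 30212
ΣP(2015)·Q(2015) = 2002×4 + 2381×7 = 8008 + 16667 = 24675
Index = 30212 / 24675 × 100 = 122.4397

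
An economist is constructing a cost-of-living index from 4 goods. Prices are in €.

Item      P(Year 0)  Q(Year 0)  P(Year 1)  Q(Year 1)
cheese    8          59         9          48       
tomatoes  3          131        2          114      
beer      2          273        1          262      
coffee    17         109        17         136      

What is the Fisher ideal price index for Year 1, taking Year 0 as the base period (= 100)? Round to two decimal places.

90.11

Laspeyres component (base-period weights):
ΣP(Year 1)Q(Year 0) = 9×59 + 2×131 + 1×273 + 17×109 = 531 + 262 + 273 + 1853 = 2919
ΣP(Year 0)Q(Year 0) = 8×59 + 3×131 + 2×273 + 17×109 = 472 + 393 + 546 + 1853 = 3264
L = 2919 / 3264 × 100 = 89.4301
Paasche component (current-period weights):
ΣP(Year 1)Q(Year 1) = 9×48 + 2×114 + 1×262 + 17×136 = 432 + 228 + 262 + 2312 = 3234
ΣP(Year 0)Q(Year 1) = 8×48 + 3×114 + 2×262 + 17×136 = 384 + 342 + 524 + 2312 = 3562
P = 3234 / 3562 × 100 = 90.7917
Fisher = √(L × P) = √(89.4301 × 90.7917) = 90.1083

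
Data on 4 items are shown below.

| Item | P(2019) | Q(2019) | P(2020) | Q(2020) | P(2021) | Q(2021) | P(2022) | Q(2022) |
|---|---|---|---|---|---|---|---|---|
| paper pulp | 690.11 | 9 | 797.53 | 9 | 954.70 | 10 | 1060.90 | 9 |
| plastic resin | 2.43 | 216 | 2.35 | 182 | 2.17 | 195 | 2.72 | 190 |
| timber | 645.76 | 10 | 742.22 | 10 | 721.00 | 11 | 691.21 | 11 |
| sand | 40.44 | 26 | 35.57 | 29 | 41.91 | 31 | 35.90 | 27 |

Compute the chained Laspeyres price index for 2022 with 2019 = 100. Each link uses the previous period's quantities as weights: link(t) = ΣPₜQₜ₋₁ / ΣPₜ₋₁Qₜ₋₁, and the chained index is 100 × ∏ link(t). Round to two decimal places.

126.20

Link 2019→2020:
ΣP(2020)Q(2019) = 797.53×9 + 2.35×216 + 742.22×10 + 35.57×26 = 7177.77 + 507.6 + 7422.2 + 924.82 = 16032.39
ΣP(2019)Q(2019) = 690.11×9 + 2.43×216 + 645.76×10 + 40.44×26 = 6210.99 + 524.88 + 6457.6 + 1051.44 = 14244.91
link = 16032.39/14244.91 = 1.125482
Link 2020→2021:
ΣP(2021)Q(2020) = 954.70×9 + 2.17×182 + 721.00×10 + 41.91×29 = 8592.3 + 394.94 + 7210 + 1215.39 = 17412.63
ΣP(2020)Q(2020) = 797.53×9 + 2.35×182 + 742.22×10 + 35.57×29 = 7177.77 + 427.7 + 7422.2 + 1031.53 = 16059.2
link = 17412.63/16059.2 = 1.084278
Link 2021→2022:
ΣP(2022)Q(2021) = 1060.90×10 + 2.72×195 + 691.21×11 + 35.90×31 = 10609 + 530.4 + 7603.31 + 1112.9 = 19855.61
ΣP(2021)Q(2021) = 954.70×10 + 2.17×195 + 721.00×11 + 41.91×31 = 9547 + 423.15 + 7931 + 1299.21 = 19200.36
link = 19855.61/19200.36 = 1.034127
Chained index = 100 × 1.125482 × 1.084278 × 1.034127 = 126.1981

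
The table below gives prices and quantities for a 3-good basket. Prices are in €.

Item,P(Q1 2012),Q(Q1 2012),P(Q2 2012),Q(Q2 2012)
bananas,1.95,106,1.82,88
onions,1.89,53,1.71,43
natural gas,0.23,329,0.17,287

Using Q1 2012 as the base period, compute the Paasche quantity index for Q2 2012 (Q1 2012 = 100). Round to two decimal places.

Paasche quantity index uses current-period prices as weights.
ΣP(Q2 2012)·Q(Q2 2012) = 1.82×88 + 1.71×43 + 0.17×287 = 160.16 + 73.53 + 48.79 = 282.48
ΣP(Q2 2012)·Q(Q1 2012) = 1.82×106 + 1.71×53 + 0.17×329 = 192.92 + 90.63 + 55.93 = 339.48
Index = 282.48 / 339.48 × 100 = 83.2096

83.21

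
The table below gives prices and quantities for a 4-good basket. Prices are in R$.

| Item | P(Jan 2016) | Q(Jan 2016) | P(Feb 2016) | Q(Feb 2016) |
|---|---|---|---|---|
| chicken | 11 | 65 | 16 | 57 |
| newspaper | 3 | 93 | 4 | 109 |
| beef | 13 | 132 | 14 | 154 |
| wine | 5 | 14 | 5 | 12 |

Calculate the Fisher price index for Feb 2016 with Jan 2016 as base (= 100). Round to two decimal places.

118.97

Laspeyres component (base-period weights):
ΣP(Feb 2016)Q(Jan 2016) = 16×65 + 4×93 + 14×132 + 5×14 = 1040 + 372 + 1848 + 70 = 3330
ΣP(Jan 2016)Q(Jan 2016) = 11×65 + 3×93 + 13×132 + 5×14 = 715 + 279 + 1716 + 70 = 2780
L = 3330 / 2780 × 100 = 119.7842
Paasche component (current-period weights):
ΣP(Feb 2016)Q(Feb 2016) = 16×57 + 4×109 + 14×154 + 5×12 = 912 + 436 + 2156 + 60 = 3564
ΣP(Jan 2016)Q(Feb 2016) = 11×57 + 3×109 + 13×154 + 5×12 = 627 + 327 + 2002 + 60 = 3016
P = 3564 / 3016 × 100 = 118.1698
Fisher = √(L × P) = √(119.7842 × 118.1698) = 118.9742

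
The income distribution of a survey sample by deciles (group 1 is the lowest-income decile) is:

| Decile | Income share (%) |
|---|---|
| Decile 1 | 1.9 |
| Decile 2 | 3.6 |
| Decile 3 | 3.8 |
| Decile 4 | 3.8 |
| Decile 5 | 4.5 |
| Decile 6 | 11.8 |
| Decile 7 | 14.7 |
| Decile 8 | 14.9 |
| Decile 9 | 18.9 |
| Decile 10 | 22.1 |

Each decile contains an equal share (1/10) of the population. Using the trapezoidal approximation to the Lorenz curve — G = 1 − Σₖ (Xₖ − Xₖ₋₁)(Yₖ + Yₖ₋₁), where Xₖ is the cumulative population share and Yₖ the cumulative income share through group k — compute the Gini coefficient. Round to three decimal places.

0.384

Cumulative income shares Yₖ: 0.0190, 0.0550, 0.0930, 0.1310, 0.1760, 0.2940, 0.4410, 0.5900, 0.7790, 1.0000
Σ (Xₖ−Xₖ₋₁)(Yₖ+Yₖ₋₁) = (1/10)(0.0190+0.0000) + (1/10)(0.0550+0.0190) + (1/10)(0.0930+0.0550) + (1/10)(0.1310+0.0930) + (1/10)(0.1760+0.1310) + (1/10)(0.2940+0.1760) + (1/10)(0.4410+0.2940) + (1/10)(0.5900+0.4410) + (1/10)(0.7790+0.5900) + (1/10)(1.0000+0.7790)
  = 0.0019 + 0.0074 + 0.0148 + 0.0224 + 0.0307 + 0.0470 + 0.0735 + 0.1031 + 0.1369 + 0.1779 = 0.6156
G = 1 − 0.6156 = 0.3844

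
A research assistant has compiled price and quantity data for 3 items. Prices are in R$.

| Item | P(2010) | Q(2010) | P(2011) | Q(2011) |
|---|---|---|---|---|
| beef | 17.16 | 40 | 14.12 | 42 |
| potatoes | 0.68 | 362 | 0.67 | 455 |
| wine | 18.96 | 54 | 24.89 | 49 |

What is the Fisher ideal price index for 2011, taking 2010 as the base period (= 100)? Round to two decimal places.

Laspeyres component (base-period weights):
ΣP(2011)Q(2010) = 14.12×40 + 0.67×362 + 24.89×54 = 564.8 + 242.54 + 1344.06 = 2151.4
ΣP(2010)Q(2010) = 17.16×40 + 0.68×362 + 18.96×54 = 686.4 + 246.16 + 1023.84 = 1956.4
L = 2151.4 / 1956.4 × 100 = 109.9673
Paasche component (current-period weights):
ΣP(2011)Q(2011) = 14.12×42 + 0.67×455 + 24.89×49 = 593.04 + 304.85 + 1219.61 = 2117.5
ΣP(2010)Q(2011) = 17.16×42 + 0.68×455 + 18.96×49 = 720.72 + 309.4 + 929.04 = 1959.16
P = 2117.5 / 1959.16 × 100 = 108.0820
Fisher = √(L × P) = √(109.9673 × 108.0820) = 109.0206

109.02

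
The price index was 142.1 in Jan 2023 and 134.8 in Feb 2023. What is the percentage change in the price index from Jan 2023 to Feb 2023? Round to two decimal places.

Change = (134.8 − 142.1) / 142.1 × 100
       = -7.3 / 142.1 × 100 = -5.1372%

-5.14%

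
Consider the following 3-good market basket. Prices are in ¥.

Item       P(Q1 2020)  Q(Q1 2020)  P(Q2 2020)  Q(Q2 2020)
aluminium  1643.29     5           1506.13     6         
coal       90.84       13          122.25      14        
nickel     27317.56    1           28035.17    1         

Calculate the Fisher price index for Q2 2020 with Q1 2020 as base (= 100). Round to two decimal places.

101.03

Laspeyres component (base-period weights):
ΣP(Q2 2020)Q(Q1 2020) = 1506.13×5 + 122.25×13 + 28035.17×1 = 7530.65 + 1589.25 + 28035.17 = 37155.07
ΣP(Q1 2020)Q(Q1 2020) = 1643.29×5 + 90.84×13 + 27317.56×1 = 8216.45 + 1180.92 + 27317.56 = 36714.93
L = 37155.07 / 36714.93 × 100 = 101.1988
Paasche component (current-period weights):
ΣP(Q2 2020)Q(Q2 2020) = 1506.13×6 + 122.25×14 + 28035.17×1 = 9036.78 + 1711.5 + 28035.17 = 38783.45
ΣP(Q1 2020)Q(Q2 2020) = 1643.29×6 + 90.84×14 + 27317.56×1 = 9859.74 + 1271.76 + 27317.56 = 38449.06
P = 38783.45 / 38449.06 × 100 = 100.8697
Fisher = √(L × P) = √(101.1988 × 100.8697) = 101.0341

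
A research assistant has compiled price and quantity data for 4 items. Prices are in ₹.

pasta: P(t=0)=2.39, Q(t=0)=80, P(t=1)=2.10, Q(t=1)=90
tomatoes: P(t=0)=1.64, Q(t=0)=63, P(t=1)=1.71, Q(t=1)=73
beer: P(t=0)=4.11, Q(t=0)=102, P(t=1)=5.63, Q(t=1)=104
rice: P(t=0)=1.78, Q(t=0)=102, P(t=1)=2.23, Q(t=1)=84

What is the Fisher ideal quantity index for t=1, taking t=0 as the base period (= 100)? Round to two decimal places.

101.35

Laspeyres component (base-period weights):
ΣP(t=0)Q(t=1) = 2.39×90 + 1.64×73 + 4.11×104 + 1.78×84 = 215.1 + 119.72 + 427.44 + 149.52 = 911.78
ΣP(t=0)Q(t=0) = 2.39×80 + 1.64×63 + 4.11×102 + 1.78×102 = 191.2 + 103.32 + 419.22 + 181.56 = 895.3
L = 911.78 / 895.3 × 100 = 101.8407
Paasche component (current-period weights):
ΣP(t=1)Q(t=1) = 2.10×90 + 1.71×73 + 5.63×104 + 2.23×84 = 189 + 124.83 + 585.52 + 187.32 = 1086.67
ΣP(t=1)Q(t=0) = 2.10×80 + 1.71×63 + 5.63×102 + 2.23×102 = 168 + 107.73 + 574.26 + 227.46 = 1077.45
P = 1086.67 / 1077.45 × 100 = 100.8557
Fisher = √(L × P) = √(101.8407 × 100.8557) = 101.3470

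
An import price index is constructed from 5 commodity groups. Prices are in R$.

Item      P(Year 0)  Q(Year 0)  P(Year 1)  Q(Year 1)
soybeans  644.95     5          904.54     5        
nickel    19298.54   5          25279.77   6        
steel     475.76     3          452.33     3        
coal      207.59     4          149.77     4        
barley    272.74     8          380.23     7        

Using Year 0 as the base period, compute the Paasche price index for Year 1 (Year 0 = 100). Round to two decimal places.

130.55

Paasche price index uses current-period quantities as weights.
ΣP(Year 1)·Q(Year 1) = 904.54×5 + 25279.77×6 + 452.33×3 + 149.77×4 + 380.23×7 = 4522.7 + 151678.62 + 1356.99 + 599.08 + 2661.61 = 160819
ΣP(Year 0)·Q(Year 1) = 644.95×5 + 19298.54×6 + 475.76×3 + 207.59×4 + 272.74×7 = 3224.75 + 115791.24 + 1427.28 + 830.36 + 1909.18 = 123182.81
Index = 160819 / 123182.81 × 100 = 130.5531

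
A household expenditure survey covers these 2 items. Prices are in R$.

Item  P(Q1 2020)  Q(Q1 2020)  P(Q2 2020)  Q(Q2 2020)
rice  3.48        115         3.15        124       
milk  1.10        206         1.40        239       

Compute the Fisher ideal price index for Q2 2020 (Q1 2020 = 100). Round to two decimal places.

104.12

Laspeyres component (base-period weights):
ΣP(Q2 2020)Q(Q1 2020) = 3.15×115 + 1.40×206 = 362.25 + 288.4 = 650.65
ΣP(Q1 2020)Q(Q1 2020) = 3.48×115 + 1.10×206 = 400.2 + 226.6 = 626.8
L = 650.65 / 626.8 × 100 = 103.8050
Paasche component (current-period weights):
ΣP(Q2 2020)Q(Q2 2020) = 3.15×124 + 1.40×239 = 390.6 + 334.6 = 725.2
ΣP(Q1 2020)Q(Q2 2020) = 3.48×124 + 1.10×239 = 431.52 + 262.9 = 694.42
P = 725.2 / 694.42 × 100 = 104.4325
Fisher = √(L × P) = √(103.8050 × 104.4325) = 104.1183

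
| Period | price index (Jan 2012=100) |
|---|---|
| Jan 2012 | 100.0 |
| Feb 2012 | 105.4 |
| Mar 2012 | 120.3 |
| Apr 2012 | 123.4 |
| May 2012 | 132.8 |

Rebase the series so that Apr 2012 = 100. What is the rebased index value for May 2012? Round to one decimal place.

107.6

Rebased(May 2012) = 132.8 / 123.4 × 100 = 107.6175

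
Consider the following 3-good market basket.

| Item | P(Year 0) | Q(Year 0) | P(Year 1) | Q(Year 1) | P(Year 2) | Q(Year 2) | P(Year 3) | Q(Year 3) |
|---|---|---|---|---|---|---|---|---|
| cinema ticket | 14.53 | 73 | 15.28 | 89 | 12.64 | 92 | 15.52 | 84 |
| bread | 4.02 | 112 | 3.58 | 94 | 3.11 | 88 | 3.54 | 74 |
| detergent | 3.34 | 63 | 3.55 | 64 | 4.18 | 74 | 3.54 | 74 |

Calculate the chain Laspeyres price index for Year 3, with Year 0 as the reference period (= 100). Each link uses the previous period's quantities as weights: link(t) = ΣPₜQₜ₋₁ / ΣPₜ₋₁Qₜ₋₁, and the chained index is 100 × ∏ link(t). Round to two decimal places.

101.49

Link Year 0→Year 1:
ΣP(Year 1)Q(Year 0) = 15.28×73 + 3.58×112 + 3.55×63 = 1115.44 + 400.96 + 223.65 = 1740.05
ΣP(Year 0)Q(Year 0) = 14.53×73 + 4.02×112 + 3.34×63 = 1060.69 + 450.24 + 210.42 = 1721.35
link = 1740.05/1721.35 = 1.010864
Link Year 1→Year 2:
ΣP(Year 2)Q(Year 1) = 12.64×89 + 3.11×94 + 4.18×64 = 1124.96 + 292.34 + 267.52 = 1684.82
ΣP(Year 1)Q(Year 1) = 15.28×89 + 3.58×94 + 3.55×64 = 1359.92 + 336.52 + 227.2 = 1923.64
link = 1684.82/1923.64 = 0.875850
Link Year 2→Year 3:
ΣP(Year 3)Q(Year 2) = 15.52×92 + 3.54×88 + 3.54×74 = 1427.84 + 311.52 + 261.96 = 2001.32
ΣP(Year 2)Q(Year 2) = 12.64×92 + 3.11×88 + 4.18×74 = 1162.88 + 273.68 + 309.32 = 1745.88
link = 2001.32/1745.88 = 1.146310
Chained index = 100 × 1.010864 × 0.875850 × 1.146310 = 101.4903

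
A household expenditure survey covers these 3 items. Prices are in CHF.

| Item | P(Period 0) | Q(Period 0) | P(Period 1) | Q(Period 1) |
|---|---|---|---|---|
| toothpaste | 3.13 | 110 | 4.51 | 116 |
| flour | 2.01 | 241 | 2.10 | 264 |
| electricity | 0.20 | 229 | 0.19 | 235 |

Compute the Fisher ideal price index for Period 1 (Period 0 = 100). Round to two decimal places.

119.43

Laspeyres component (base-period weights):
ΣP(Period 1)Q(Period 0) = 4.51×110 + 2.10×241 + 0.19×229 = 496.1 + 506.1 + 43.51 = 1045.71
ΣP(Period 0)Q(Period 0) = 3.13×110 + 2.01×241 + 0.20×229 = 344.3 + 484.41 + 45.8 = 874.51
L = 1045.71 / 874.51 × 100 = 119.5767
Paasche component (current-period weights):
ΣP(Period 1)Q(Period 1) = 4.51×116 + 2.10×264 + 0.19×235 = 523.16 + 554.4 + 44.65 = 1122.21
ΣP(Period 0)Q(Period 1) = 3.13×116 + 2.01×264 + 0.20×235 = 363.08 + 530.64 + 47 = 940.72
P = 1122.21 / 940.72 × 100 = 119.2927
Fisher = √(L × P) = √(119.5767 × 119.2927) = 119.4346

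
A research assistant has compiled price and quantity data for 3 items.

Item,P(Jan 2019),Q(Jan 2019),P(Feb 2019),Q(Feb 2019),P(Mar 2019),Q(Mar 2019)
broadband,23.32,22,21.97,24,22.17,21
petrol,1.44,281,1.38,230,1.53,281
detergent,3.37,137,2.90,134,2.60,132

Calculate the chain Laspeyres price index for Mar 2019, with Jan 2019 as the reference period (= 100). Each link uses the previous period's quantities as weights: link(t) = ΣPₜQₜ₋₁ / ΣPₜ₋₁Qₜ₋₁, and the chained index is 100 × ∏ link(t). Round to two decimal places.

91.89

Link Jan 2019→Feb 2019:
ΣP(Feb 2019)Q(Jan 2019) = 21.97×22 + 1.38×281 + 2.90×137 = 483.34 + 387.78 + 397.3 = 1268.42
ΣP(Jan 2019)Q(Jan 2019) = 23.32×22 + 1.44×281 + 3.37×137 = 513.04 + 404.64 + 461.69 = 1379.37
link = 1268.42/1379.37 = 0.919565
Link Feb 2019→Mar 2019:
ΣP(Mar 2019)Q(Feb 2019) = 22.17×24 + 1.53×230 + 2.60×134 = 532.08 + 351.9 + 348.4 = 1232.38
ΣP(Feb 2019)Q(Feb 2019) = 21.97×24 + 1.38×230 + 2.90×134 = 527.28 + 317.4 + 388.6 = 1233.28
link = 1232.38/1233.28 = 0.999270
Chained index = 100 × 0.919565 × 0.999270 = 91.8894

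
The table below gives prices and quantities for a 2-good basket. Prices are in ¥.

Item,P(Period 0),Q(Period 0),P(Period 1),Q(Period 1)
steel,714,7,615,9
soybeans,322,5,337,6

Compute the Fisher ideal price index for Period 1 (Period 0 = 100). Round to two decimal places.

Laspeyres component (base-period weights):
ΣP(Period 1)Q(Period 0) = 615×7 + 337×5 = 4305 + 1685 = 5990
ΣP(Period 0)Q(Period 0) = 714×7 + 322×5 = 4998 + 1610 = 6608
L = 5990 / 6608 × 100 = 90.6477
Paasche component (current-period weights):
ΣP(Period 1)Q(Period 1) = 615×9 + 337×6 = 5535 + 2022 = 7557
ΣP(Period 0)Q(Period 1) = 714×9 + 322×6 = 6426 + 1932 = 8358
P = 7557 / 8358 × 100 = 90.4164
Fisher = √(L × P) = √(90.6477 × 90.4164) = 90.5320

90.53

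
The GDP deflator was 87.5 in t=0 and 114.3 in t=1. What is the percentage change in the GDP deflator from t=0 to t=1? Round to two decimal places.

Change = (114.3 − 87.5) / 87.5 × 100
       = 26.8 / 87.5 × 100 = 30.6286%

30.63%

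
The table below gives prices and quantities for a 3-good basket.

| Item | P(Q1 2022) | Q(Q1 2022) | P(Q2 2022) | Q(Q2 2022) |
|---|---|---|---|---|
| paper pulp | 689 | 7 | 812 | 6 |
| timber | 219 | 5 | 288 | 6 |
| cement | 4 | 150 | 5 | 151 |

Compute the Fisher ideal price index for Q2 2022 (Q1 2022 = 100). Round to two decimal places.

Laspeyres component (base-period weights):
ΣP(Q2 2022)Q(Q1 2022) = 812×7 + 288×5 + 5×150 = 5684 + 1440 + 750 = 7874
ΣP(Q1 2022)Q(Q1 2022) = 689×7 + 219×5 + 4×150 = 4823 + 1095 + 600 = 6518
L = 7874 / 6518 × 100 = 120.8039
Paasche component (current-period weights):
ΣP(Q2 2022)Q(Q2 2022) = 812×6 + 288×6 + 5×151 = 4872 + 1728 + 755 = 7355
ΣP(Q1 2022)Q(Q2 2022) = 689×6 + 219×6 + 4×151 = 4134 + 1314 + 604 = 6052
P = 7355 / 6052 × 100 = 121.5301
Fisher = √(L × P) = √(120.8039 × 121.5301) = 121.1665

121.17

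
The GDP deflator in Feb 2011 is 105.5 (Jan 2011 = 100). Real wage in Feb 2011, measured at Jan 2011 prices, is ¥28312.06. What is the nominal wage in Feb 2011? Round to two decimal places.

Nominal = Real × (Index/100) = 28312.06 × (105.5/100)
        = 28312.06 × 1.055 = 29869.2233

29869.22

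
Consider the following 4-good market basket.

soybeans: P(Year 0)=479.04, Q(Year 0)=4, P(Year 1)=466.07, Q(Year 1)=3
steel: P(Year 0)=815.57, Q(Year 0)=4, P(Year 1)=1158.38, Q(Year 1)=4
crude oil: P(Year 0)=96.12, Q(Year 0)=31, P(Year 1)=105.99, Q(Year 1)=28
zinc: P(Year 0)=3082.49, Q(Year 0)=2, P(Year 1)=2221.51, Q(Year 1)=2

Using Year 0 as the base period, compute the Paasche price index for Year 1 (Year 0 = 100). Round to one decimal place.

99.2

Paasche price index uses current-period quantities as weights.
ΣP(Year 1)·Q(Year 1) = 466.07×3 + 1158.38×4 + 105.99×28 + 2221.51×2 = 1398.21 + 4633.52 + 2967.72 + 4443.02 = 13442.47
ΣP(Year 0)·Q(Year 1) = 479.04×3 + 815.57×4 + 96.12×28 + 3082.49×2 = 1437.12 + 3262.28 + 2691.36 + 6164.98 = 13555.74
Index = 13442.47 / 13555.74 × 100 = 99.1644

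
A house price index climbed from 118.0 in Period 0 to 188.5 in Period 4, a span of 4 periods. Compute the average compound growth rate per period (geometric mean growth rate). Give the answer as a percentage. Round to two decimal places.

Growth factor = (188.5/118.0)^(1/4) = (1.597458)^(1/4) = 1.124236
Growth rate = 1.124236 − 1 = 0.124236 = 12.4236%

12.42%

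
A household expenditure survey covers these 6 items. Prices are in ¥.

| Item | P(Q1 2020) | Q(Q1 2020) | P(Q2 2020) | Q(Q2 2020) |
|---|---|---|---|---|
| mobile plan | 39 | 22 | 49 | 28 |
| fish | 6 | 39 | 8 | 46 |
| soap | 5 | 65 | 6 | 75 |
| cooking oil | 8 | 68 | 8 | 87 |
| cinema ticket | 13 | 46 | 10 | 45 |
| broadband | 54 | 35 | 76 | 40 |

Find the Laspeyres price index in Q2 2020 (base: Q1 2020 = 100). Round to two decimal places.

Laspeyres price index uses base-period quantities as weights.
ΣP(Q2 2020)·Q(Q1 2020) = 49×22 + 8×39 + 6×65 + 8×68 + 10×46 + 76×35 = 1078 + 312 + 390 + 544 + 460 + 2660 = 5444
ΣP(Q1 2020)·Q(Q1 2020) = 39×22 + 6×39 + 5×65 + 8×68 + 13×46 + 54×35 = 858 + 234 + 325 + 544 + 598 + 1890 = 4449
Index = 5444 / 4449 × 100 = 122.3646

122.36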